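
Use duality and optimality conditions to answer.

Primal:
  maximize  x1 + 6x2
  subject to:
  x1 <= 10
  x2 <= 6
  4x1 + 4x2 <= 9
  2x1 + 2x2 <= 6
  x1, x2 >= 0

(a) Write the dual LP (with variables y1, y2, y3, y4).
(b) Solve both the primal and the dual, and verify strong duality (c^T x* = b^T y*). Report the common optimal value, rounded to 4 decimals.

The standard primal-dual pair for 'max c^T x s.t. A x <= b, x >= 0' is:
  Dual:  min b^T y  s.t.  A^T y >= c,  y >= 0.

So the dual LP is:
  minimize  10y1 + 6y2 + 9y3 + 6y4
  subject to:
    y1 + 4y3 + 2y4 >= 1
    y2 + 4y3 + 2y4 >= 6
    y1, y2, y3, y4 >= 0

Solving the primal: x* = (0, 2.25).
  primal value c^T x* = 13.5.
Solving the dual: y* = (0, 0, 1.5, 0).
  dual value b^T y* = 13.5.
Strong duality: c^T x* = b^T y*. Confirmed.

13.5


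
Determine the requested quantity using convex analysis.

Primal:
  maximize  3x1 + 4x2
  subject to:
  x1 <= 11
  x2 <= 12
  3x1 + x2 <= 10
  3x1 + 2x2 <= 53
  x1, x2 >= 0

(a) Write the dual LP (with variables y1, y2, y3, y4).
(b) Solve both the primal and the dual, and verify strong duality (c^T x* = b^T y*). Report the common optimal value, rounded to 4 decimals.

The standard primal-dual pair for 'max c^T x s.t. A x <= b, x >= 0' is:
  Dual:  min b^T y  s.t.  A^T y >= c,  y >= 0.

So the dual LP is:
  minimize  11y1 + 12y2 + 10y3 + 53y4
  subject to:
    y1 + 3y3 + 3y4 >= 3
    y2 + y3 + 2y4 >= 4
    y1, y2, y3, y4 >= 0

Solving the primal: x* = (0, 10).
  primal value c^T x* = 40.
Solving the dual: y* = (0, 0, 4, 0).
  dual value b^T y* = 40.
Strong duality: c^T x* = b^T y*. Confirmed.

40


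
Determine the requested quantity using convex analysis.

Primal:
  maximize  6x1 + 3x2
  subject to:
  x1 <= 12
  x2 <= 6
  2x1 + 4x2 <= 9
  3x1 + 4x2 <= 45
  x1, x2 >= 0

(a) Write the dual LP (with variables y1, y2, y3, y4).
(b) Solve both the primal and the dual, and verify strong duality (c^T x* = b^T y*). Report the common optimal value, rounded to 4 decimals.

The standard primal-dual pair for 'max c^T x s.t. A x <= b, x >= 0' is:
  Dual:  min b^T y  s.t.  A^T y >= c,  y >= 0.

So the dual LP is:
  minimize  12y1 + 6y2 + 9y3 + 45y4
  subject to:
    y1 + 2y3 + 3y4 >= 6
    y2 + 4y3 + 4y4 >= 3
    y1, y2, y3, y4 >= 0

Solving the primal: x* = (4.5, 0).
  primal value c^T x* = 27.
Solving the dual: y* = (0, 0, 3, 0).
  dual value b^T y* = 27.
Strong duality: c^T x* = b^T y*. Confirmed.

27


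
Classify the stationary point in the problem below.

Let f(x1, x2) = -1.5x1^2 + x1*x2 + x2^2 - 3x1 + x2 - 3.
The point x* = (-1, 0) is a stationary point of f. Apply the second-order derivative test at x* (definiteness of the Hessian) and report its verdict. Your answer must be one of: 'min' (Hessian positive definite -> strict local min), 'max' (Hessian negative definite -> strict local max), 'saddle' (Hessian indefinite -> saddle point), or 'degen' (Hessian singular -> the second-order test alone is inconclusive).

Compute the Hessian H = grad^2 f:
  H = [[-3, 1], [1, 2]]
Verify stationarity: grad f(x*) = H x* + g = (0, 0).
Eigenvalues of H: -3.1926, 2.1926.
Eigenvalues have mixed signs, so H is indefinite -> x* is a saddle point.

saddle


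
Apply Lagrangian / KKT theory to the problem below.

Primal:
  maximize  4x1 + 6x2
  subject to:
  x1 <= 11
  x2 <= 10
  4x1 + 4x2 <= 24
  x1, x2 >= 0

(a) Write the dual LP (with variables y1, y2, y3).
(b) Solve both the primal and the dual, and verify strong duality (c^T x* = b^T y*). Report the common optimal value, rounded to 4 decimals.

The standard primal-dual pair for 'max c^T x s.t. A x <= b, x >= 0' is:
  Dual:  min b^T y  s.t.  A^T y >= c,  y >= 0.

So the dual LP is:
  minimize  11y1 + 10y2 + 24y3
  subject to:
    y1 + 4y3 >= 4
    y2 + 4y3 >= 6
    y1, y2, y3 >= 0

Solving the primal: x* = (0, 6).
  primal value c^T x* = 36.
Solving the dual: y* = (0, 0, 1.5).
  dual value b^T y* = 36.
Strong duality: c^T x* = b^T y*. Confirmed.

36


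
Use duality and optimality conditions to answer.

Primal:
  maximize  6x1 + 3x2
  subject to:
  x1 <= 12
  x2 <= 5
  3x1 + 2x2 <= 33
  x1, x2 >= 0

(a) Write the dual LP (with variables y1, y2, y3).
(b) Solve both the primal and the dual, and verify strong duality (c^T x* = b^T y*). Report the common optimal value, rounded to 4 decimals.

The standard primal-dual pair for 'max c^T x s.t. A x <= b, x >= 0' is:
  Dual:  min b^T y  s.t.  A^T y >= c,  y >= 0.

So the dual LP is:
  minimize  12y1 + 5y2 + 33y3
  subject to:
    y1 + 3y3 >= 6
    y2 + 2y3 >= 3
    y1, y2, y3 >= 0

Solving the primal: x* = (11, 0).
  primal value c^T x* = 66.
Solving the dual: y* = (0, 0, 2).
  dual value b^T y* = 66.
Strong duality: c^T x* = b^T y*. Confirmed.

66


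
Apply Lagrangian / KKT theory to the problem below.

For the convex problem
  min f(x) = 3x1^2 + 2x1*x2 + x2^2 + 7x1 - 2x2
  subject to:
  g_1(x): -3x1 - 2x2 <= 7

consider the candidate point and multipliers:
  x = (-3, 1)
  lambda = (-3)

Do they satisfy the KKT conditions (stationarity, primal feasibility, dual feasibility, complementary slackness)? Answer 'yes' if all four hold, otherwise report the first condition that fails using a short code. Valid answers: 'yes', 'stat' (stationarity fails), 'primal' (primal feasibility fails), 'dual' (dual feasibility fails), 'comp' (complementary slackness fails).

Gradient of f: grad f(x) = Q x + c = (-9, -6)
Constraint values g_i(x) = a_i^T x - b_i:
  g_1((-3, 1)) = 0
Stationarity residual: grad f(x) + sum_i lambda_i a_i = (0, 0)
  -> stationarity OK
Primal feasibility (all g_i <= 0): OK
Dual feasibility (all lambda_i >= 0): FAILS
Complementary slackness (lambda_i * g_i(x) = 0 for all i): OK

Verdict: the first failing condition is dual_feasibility -> dual.

dual


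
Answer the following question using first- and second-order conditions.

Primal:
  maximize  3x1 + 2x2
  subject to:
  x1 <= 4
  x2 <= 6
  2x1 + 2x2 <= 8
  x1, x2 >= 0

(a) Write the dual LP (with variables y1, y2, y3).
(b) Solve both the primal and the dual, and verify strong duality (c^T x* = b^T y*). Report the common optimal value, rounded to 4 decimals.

The standard primal-dual pair for 'max c^T x s.t. A x <= b, x >= 0' is:
  Dual:  min b^T y  s.t.  A^T y >= c,  y >= 0.

So the dual LP is:
  minimize  4y1 + 6y2 + 8y3
  subject to:
    y1 + 2y3 >= 3
    y2 + 2y3 >= 2
    y1, y2, y3 >= 0

Solving the primal: x* = (4, 0).
  primal value c^T x* = 12.
Solving the dual: y* = (1, 0, 1).
  dual value b^T y* = 12.
Strong duality: c^T x* = b^T y*. Confirmed.

12


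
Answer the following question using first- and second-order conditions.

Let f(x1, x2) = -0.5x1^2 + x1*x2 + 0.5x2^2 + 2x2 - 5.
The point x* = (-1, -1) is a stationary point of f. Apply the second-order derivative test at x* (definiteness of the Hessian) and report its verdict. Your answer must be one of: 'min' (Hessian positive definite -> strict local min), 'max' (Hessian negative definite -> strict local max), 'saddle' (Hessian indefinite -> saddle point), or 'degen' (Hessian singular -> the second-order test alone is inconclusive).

Compute the Hessian H = grad^2 f:
  H = [[-1, 1], [1, 1]]
Verify stationarity: grad f(x*) = H x* + g = (0, 0).
Eigenvalues of H: -1.4142, 1.4142.
Eigenvalues have mixed signs, so H is indefinite -> x* is a saddle point.

saddle


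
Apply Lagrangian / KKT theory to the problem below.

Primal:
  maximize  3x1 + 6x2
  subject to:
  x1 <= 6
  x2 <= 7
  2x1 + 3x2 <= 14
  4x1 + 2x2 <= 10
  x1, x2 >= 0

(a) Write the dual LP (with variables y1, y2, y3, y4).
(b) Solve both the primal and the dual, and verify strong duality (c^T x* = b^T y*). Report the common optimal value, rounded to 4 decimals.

The standard primal-dual pair for 'max c^T x s.t. A x <= b, x >= 0' is:
  Dual:  min b^T y  s.t.  A^T y >= c,  y >= 0.

So the dual LP is:
  minimize  6y1 + 7y2 + 14y3 + 10y4
  subject to:
    y1 + 2y3 + 4y4 >= 3
    y2 + 3y3 + 2y4 >= 6
    y1, y2, y3, y4 >= 0

Solving the primal: x* = (0, 4.6667).
  primal value c^T x* = 28.
Solving the dual: y* = (0, 0, 2, 0).
  dual value b^T y* = 28.
Strong duality: c^T x* = b^T y*. Confirmed.

28


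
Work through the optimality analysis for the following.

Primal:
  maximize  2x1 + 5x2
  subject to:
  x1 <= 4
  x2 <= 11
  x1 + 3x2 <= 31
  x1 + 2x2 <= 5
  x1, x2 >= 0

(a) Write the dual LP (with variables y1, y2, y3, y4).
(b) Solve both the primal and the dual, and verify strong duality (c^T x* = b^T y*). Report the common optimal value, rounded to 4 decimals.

The standard primal-dual pair for 'max c^T x s.t. A x <= b, x >= 0' is:
  Dual:  min b^T y  s.t.  A^T y >= c,  y >= 0.

So the dual LP is:
  minimize  4y1 + 11y2 + 31y3 + 5y4
  subject to:
    y1 + y3 + y4 >= 2
    y2 + 3y3 + 2y4 >= 5
    y1, y2, y3, y4 >= 0

Solving the primal: x* = (0, 2.5).
  primal value c^T x* = 12.5.
Solving the dual: y* = (0, 0, 0, 2.5).
  dual value b^T y* = 12.5.
Strong duality: c^T x* = b^T y*. Confirmed.

12.5


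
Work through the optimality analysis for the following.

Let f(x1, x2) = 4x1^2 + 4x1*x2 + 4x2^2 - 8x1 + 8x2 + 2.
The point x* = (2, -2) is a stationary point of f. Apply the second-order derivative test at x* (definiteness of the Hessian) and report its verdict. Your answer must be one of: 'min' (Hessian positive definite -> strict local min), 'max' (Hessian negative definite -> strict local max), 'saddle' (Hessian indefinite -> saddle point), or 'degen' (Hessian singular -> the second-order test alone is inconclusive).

Compute the Hessian H = grad^2 f:
  H = [[8, 4], [4, 8]]
Verify stationarity: grad f(x*) = H x* + g = (0, 0).
Eigenvalues of H: 4, 12.
Both eigenvalues > 0, so H is positive definite -> x* is a strict local min.

min


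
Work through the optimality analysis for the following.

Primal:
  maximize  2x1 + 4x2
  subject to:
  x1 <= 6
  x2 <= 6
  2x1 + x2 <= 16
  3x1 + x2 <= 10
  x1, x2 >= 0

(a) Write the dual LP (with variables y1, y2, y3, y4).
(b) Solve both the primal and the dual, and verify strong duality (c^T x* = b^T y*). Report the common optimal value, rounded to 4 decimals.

The standard primal-dual pair for 'max c^T x s.t. A x <= b, x >= 0' is:
  Dual:  min b^T y  s.t.  A^T y >= c,  y >= 0.

So the dual LP is:
  minimize  6y1 + 6y2 + 16y3 + 10y4
  subject to:
    y1 + 2y3 + 3y4 >= 2
    y2 + y3 + y4 >= 4
    y1, y2, y3, y4 >= 0

Solving the primal: x* = (1.3333, 6).
  primal value c^T x* = 26.6667.
Solving the dual: y* = (0, 3.3333, 0, 0.6667).
  dual value b^T y* = 26.6667.
Strong duality: c^T x* = b^T y*. Confirmed.

26.6667


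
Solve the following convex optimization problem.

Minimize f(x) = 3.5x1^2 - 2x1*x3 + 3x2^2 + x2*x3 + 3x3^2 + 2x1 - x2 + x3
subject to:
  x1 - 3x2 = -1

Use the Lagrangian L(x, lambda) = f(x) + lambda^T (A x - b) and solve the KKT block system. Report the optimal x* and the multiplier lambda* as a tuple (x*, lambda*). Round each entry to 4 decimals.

Form the Lagrangian:
  L(x, lambda) = (1/2) x^T Q x + c^T x + lambda^T (A x - b)
Stationarity (grad_x L = 0): Q x + c + A^T lambda = 0.
Primal feasibility: A x = b.

This gives the KKT block system:
  [ Q   A^T ] [ x     ]   [-c ]
  [ A    0  ] [ lambda ] = [ b ]

Solving the linear system:
  x*      = (-0.3753, 0.2082, -0.3265)
  lambda* = (-0.0257)
  f(x*)   = -0.6555

x* = (-0.3753, 0.2082, -0.3265), lambda* = (-0.0257)


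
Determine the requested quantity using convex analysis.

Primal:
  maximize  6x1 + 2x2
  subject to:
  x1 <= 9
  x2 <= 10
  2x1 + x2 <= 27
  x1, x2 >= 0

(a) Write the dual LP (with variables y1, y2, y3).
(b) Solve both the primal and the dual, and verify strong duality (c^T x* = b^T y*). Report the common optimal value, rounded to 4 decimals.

The standard primal-dual pair for 'max c^T x s.t. A x <= b, x >= 0' is:
  Dual:  min b^T y  s.t.  A^T y >= c,  y >= 0.

So the dual LP is:
  minimize  9y1 + 10y2 + 27y3
  subject to:
    y1 + 2y3 >= 6
    y2 + y3 >= 2
    y1, y2, y3 >= 0

Solving the primal: x* = (9, 9).
  primal value c^T x* = 72.
Solving the dual: y* = (2, 0, 2).
  dual value b^T y* = 72.
Strong duality: c^T x* = b^T y*. Confirmed.

72


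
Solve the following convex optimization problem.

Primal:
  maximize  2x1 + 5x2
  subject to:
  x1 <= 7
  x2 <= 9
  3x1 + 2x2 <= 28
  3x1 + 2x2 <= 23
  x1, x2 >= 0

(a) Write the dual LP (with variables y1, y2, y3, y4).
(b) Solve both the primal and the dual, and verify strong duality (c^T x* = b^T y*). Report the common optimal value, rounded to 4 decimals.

The standard primal-dual pair for 'max c^T x s.t. A x <= b, x >= 0' is:
  Dual:  min b^T y  s.t.  A^T y >= c,  y >= 0.

So the dual LP is:
  minimize  7y1 + 9y2 + 28y3 + 23y4
  subject to:
    y1 + 3y3 + 3y4 >= 2
    y2 + 2y3 + 2y4 >= 5
    y1, y2, y3, y4 >= 0

Solving the primal: x* = (1.6667, 9).
  primal value c^T x* = 48.3333.
Solving the dual: y* = (0, 3.6667, 0, 0.6667).
  dual value b^T y* = 48.3333.
Strong duality: c^T x* = b^T y*. Confirmed.

48.3333


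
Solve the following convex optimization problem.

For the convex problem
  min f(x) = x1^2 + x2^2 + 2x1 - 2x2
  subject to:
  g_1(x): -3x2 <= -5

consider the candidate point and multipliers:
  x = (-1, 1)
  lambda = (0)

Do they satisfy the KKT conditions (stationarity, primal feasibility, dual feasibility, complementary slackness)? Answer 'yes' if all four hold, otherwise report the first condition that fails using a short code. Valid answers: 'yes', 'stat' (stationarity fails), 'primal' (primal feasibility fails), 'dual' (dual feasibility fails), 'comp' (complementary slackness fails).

Gradient of f: grad f(x) = Q x + c = (0, 0)
Constraint values g_i(x) = a_i^T x - b_i:
  g_1((-1, 1)) = 2
Stationarity residual: grad f(x) + sum_i lambda_i a_i = (0, 0)
  -> stationarity OK
Primal feasibility (all g_i <= 0): FAILS
Dual feasibility (all lambda_i >= 0): OK
Complementary slackness (lambda_i * g_i(x) = 0 for all i): OK

Verdict: the first failing condition is primal_feasibility -> primal.

primal


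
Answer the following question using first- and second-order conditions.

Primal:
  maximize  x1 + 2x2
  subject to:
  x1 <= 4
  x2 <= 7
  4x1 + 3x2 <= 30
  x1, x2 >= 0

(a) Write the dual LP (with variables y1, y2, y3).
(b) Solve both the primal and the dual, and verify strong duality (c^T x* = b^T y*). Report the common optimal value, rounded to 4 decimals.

The standard primal-dual pair for 'max c^T x s.t. A x <= b, x >= 0' is:
  Dual:  min b^T y  s.t.  A^T y >= c,  y >= 0.

So the dual LP is:
  minimize  4y1 + 7y2 + 30y3
  subject to:
    y1 + 4y3 >= 1
    y2 + 3y3 >= 2
    y1, y2, y3 >= 0

Solving the primal: x* = (2.25, 7).
  primal value c^T x* = 16.25.
Solving the dual: y* = (0, 1.25, 0.25).
  dual value b^T y* = 16.25.
Strong duality: c^T x* = b^T y*. Confirmed.

16.25


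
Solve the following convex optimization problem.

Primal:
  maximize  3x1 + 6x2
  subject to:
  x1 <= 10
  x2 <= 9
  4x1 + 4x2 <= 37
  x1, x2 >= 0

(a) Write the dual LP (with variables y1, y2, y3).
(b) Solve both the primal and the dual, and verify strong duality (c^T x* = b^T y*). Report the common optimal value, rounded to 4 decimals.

The standard primal-dual pair for 'max c^T x s.t. A x <= b, x >= 0' is:
  Dual:  min b^T y  s.t.  A^T y >= c,  y >= 0.

So the dual LP is:
  minimize  10y1 + 9y2 + 37y3
  subject to:
    y1 + 4y3 >= 3
    y2 + 4y3 >= 6
    y1, y2, y3 >= 0

Solving the primal: x* = (0.25, 9).
  primal value c^T x* = 54.75.
Solving the dual: y* = (0, 3, 0.75).
  dual value b^T y* = 54.75.
Strong duality: c^T x* = b^T y*. Confirmed.

54.75


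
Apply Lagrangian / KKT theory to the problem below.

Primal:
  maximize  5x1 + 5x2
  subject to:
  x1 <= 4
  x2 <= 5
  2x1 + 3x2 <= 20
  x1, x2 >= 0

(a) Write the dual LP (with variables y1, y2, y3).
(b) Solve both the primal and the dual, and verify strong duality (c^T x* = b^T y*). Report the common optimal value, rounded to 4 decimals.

The standard primal-dual pair for 'max c^T x s.t. A x <= b, x >= 0' is:
  Dual:  min b^T y  s.t.  A^T y >= c,  y >= 0.

So the dual LP is:
  minimize  4y1 + 5y2 + 20y3
  subject to:
    y1 + 2y3 >= 5
    y2 + 3y3 >= 5
    y1, y2, y3 >= 0

Solving the primal: x* = (4, 4).
  primal value c^T x* = 40.
Solving the dual: y* = (1.6667, 0, 1.6667).
  dual value b^T y* = 40.
Strong duality: c^T x* = b^T y*. Confirmed.

40


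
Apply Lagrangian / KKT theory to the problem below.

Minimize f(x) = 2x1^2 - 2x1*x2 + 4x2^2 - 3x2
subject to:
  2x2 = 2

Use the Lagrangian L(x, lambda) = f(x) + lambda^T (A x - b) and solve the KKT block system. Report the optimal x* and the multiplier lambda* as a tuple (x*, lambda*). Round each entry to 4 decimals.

Form the Lagrangian:
  L(x, lambda) = (1/2) x^T Q x + c^T x + lambda^T (A x - b)
Stationarity (grad_x L = 0): Q x + c + A^T lambda = 0.
Primal feasibility: A x = b.

This gives the KKT block system:
  [ Q   A^T ] [ x     ]   [-c ]
  [ A    0  ] [ lambda ] = [ b ]

Solving the linear system:
  x*      = (0.5, 1)
  lambda* = (-2)
  f(x*)   = 0.5

x* = (0.5, 1), lambda* = (-2)


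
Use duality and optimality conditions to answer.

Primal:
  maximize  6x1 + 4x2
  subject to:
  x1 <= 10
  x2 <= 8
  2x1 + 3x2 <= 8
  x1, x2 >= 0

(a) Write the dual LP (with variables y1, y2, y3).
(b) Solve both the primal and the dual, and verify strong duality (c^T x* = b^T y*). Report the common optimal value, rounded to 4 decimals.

The standard primal-dual pair for 'max c^T x s.t. A x <= b, x >= 0' is:
  Dual:  min b^T y  s.t.  A^T y >= c,  y >= 0.

So the dual LP is:
  minimize  10y1 + 8y2 + 8y3
  subject to:
    y1 + 2y3 >= 6
    y2 + 3y3 >= 4
    y1, y2, y3 >= 0

Solving the primal: x* = (4, 0).
  primal value c^T x* = 24.
Solving the dual: y* = (0, 0, 3).
  dual value b^T y* = 24.
Strong duality: c^T x* = b^T y*. Confirmed.

24


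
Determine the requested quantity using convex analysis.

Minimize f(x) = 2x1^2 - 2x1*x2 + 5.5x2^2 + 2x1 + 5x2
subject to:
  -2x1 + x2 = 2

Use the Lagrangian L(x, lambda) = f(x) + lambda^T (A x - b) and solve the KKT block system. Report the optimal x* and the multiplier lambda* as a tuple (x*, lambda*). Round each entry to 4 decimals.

Form the Lagrangian:
  L(x, lambda) = (1/2) x^T Q x + c^T x + lambda^T (A x - b)
Stationarity (grad_x L = 0): Q x + c + A^T lambda = 0.
Primal feasibility: A x = b.

This gives the KKT block system:
  [ Q   A^T ] [ x     ]   [-c ]
  [ A    0  ] [ lambda ] = [ b ]

Solving the linear system:
  x*      = (-1.3, -0.6)
  lambda* = (-1)
  f(x*)   = -1.8

x* = (-1.3, -0.6), lambda* = (-1)


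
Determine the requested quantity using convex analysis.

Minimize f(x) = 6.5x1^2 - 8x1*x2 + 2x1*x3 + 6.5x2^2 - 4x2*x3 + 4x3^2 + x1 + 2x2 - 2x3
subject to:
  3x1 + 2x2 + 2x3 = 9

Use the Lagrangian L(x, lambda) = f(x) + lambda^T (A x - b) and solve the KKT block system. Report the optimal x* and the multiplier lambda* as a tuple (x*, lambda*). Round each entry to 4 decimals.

Form the Lagrangian:
  L(x, lambda) = (1/2) x^T Q x + c^T x + lambda^T (A x - b)
Stationarity (grad_x L = 0): Q x + c + A^T lambda = 0.
Primal feasibility: A x = b.

This gives the KKT block system:
  [ Q   A^T ] [ x     ]   [-c ]
  [ A    0  ] [ lambda ] = [ b ]

Solving the linear system:
  x*      = (1.1936, 1.3949, 1.3147)
  lambda* = (-2.6626)
  f(x*)   = 12.6589

x* = (1.1936, 1.3949, 1.3147), lambda* = (-2.6626)


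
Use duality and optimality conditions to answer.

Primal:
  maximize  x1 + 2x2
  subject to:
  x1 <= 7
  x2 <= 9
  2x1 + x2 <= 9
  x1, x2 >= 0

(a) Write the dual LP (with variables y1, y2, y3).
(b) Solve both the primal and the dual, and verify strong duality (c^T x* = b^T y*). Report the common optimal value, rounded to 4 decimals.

The standard primal-dual pair for 'max c^T x s.t. A x <= b, x >= 0' is:
  Dual:  min b^T y  s.t.  A^T y >= c,  y >= 0.

So the dual LP is:
  minimize  7y1 + 9y2 + 9y3
  subject to:
    y1 + 2y3 >= 1
    y2 + y3 >= 2
    y1, y2, y3 >= 0

Solving the primal: x* = (0, 9).
  primal value c^T x* = 18.
Solving the dual: y* = (0, 1.5, 0.5).
  dual value b^T y* = 18.
Strong duality: c^T x* = b^T y*. Confirmed.

18


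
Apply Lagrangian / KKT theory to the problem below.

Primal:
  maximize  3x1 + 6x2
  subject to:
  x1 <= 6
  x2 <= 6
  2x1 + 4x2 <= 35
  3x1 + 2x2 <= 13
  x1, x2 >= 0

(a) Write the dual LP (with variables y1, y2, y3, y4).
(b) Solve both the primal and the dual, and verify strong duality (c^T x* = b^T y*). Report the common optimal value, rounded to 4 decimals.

The standard primal-dual pair for 'max c^T x s.t. A x <= b, x >= 0' is:
  Dual:  min b^T y  s.t.  A^T y >= c,  y >= 0.

So the dual LP is:
  minimize  6y1 + 6y2 + 35y3 + 13y4
  subject to:
    y1 + 2y3 + 3y4 >= 3
    y2 + 4y3 + 2y4 >= 6
    y1, y2, y3, y4 >= 0

Solving the primal: x* = (0.3333, 6).
  primal value c^T x* = 37.
Solving the dual: y* = (0, 4, 0, 1).
  dual value b^T y* = 37.
Strong duality: c^T x* = b^T y*. Confirmed.

37


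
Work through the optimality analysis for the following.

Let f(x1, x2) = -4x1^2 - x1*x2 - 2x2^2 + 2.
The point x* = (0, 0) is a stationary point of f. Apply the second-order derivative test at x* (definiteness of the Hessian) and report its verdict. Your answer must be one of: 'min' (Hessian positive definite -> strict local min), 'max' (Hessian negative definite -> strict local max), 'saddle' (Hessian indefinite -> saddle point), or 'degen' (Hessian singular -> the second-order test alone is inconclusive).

Compute the Hessian H = grad^2 f:
  H = [[-8, -1], [-1, -4]]
Verify stationarity: grad f(x*) = H x* + g = (0, 0).
Eigenvalues of H: -8.2361, -3.7639.
Both eigenvalues < 0, so H is negative definite -> x* is a strict local max.

max


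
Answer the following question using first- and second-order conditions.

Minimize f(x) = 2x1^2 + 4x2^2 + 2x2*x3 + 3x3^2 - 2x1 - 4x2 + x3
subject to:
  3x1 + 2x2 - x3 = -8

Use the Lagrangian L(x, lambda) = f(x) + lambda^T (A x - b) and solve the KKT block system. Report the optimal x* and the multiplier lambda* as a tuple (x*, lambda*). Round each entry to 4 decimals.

Form the Lagrangian:
  L(x, lambda) = (1/2) x^T Q x + c^T x + lambda^T (A x - b)
Stationarity (grad_x L = 0): Q x + c + A^T lambda = 0.
Primal feasibility: A x = b.

This gives the KKT block system:
  [ Q   A^T ] [ x     ]   [-c ]
  [ A    0  ] [ lambda ] = [ b ]

Solving the linear system:
  x*      = (-2.1223, -0.5216, 0.5899)
  lambda* = (3.4964)
  f(x*)   = 17.446

x* = (-2.1223, -0.5216, 0.5899), lambda* = (3.4964)


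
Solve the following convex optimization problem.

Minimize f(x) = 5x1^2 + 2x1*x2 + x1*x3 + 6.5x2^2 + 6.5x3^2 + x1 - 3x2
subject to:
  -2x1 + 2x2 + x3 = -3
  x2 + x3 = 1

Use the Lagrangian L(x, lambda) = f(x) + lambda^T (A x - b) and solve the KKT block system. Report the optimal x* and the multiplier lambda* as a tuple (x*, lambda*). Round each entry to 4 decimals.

Form the Lagrangian:
  L(x, lambda) = (1/2) x^T Q x + c^T x + lambda^T (A x - b)
Stationarity (grad_x L = 0): Q x + c + A^T lambda = 0.
Primal feasibility: A x = b.

This gives the KKT block system:
  [ Q   A^T ] [ x     ]   [-c ]
  [ A    0  ] [ lambda ] = [ b ]

Solving the linear system:
  x*      = (2.0508, 0.1017, 0.8983)
  lambda* = (11.3051, -25.0339)
  f(x*)   = 30.3475

x* = (2.0508, 0.1017, 0.8983), lambda* = (11.3051, -25.0339)


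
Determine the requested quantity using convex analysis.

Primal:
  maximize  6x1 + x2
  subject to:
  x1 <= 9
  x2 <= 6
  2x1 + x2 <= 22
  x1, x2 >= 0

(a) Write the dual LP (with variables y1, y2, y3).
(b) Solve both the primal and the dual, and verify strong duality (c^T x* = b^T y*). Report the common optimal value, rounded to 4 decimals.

The standard primal-dual pair for 'max c^T x s.t. A x <= b, x >= 0' is:
  Dual:  min b^T y  s.t.  A^T y >= c,  y >= 0.

So the dual LP is:
  minimize  9y1 + 6y2 + 22y3
  subject to:
    y1 + 2y3 >= 6
    y2 + y3 >= 1
    y1, y2, y3 >= 0

Solving the primal: x* = (9, 4).
  primal value c^T x* = 58.
Solving the dual: y* = (4, 0, 1).
  dual value b^T y* = 58.
Strong duality: c^T x* = b^T y*. Confirmed.

58


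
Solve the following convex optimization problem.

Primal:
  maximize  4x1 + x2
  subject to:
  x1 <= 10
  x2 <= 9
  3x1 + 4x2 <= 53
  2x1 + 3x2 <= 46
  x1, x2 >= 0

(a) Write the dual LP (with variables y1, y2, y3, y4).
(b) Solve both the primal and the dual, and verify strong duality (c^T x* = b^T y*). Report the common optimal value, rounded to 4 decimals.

The standard primal-dual pair for 'max c^T x s.t. A x <= b, x >= 0' is:
  Dual:  min b^T y  s.t.  A^T y >= c,  y >= 0.

So the dual LP is:
  minimize  10y1 + 9y2 + 53y3 + 46y4
  subject to:
    y1 + 3y3 + 2y4 >= 4
    y2 + 4y3 + 3y4 >= 1
    y1, y2, y3, y4 >= 0

Solving the primal: x* = (10, 5.75).
  primal value c^T x* = 45.75.
Solving the dual: y* = (3.25, 0, 0.25, 0).
  dual value b^T y* = 45.75.
Strong duality: c^T x* = b^T y*. Confirmed.

45.75


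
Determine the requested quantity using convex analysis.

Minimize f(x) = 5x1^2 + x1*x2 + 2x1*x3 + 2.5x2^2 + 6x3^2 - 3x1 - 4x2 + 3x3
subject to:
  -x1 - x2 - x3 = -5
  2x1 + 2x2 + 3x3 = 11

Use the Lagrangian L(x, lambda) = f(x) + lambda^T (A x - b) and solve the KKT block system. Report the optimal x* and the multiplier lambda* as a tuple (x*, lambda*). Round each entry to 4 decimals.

Form the Lagrangian:
  L(x, lambda) = (1/2) x^T Q x + c^T x + lambda^T (A x - b)
Stationarity (grad_x L = 0): Q x + c + A^T lambda = 0.
Primal feasibility: A x = b.

This gives the KKT block system:
  [ Q   A^T ] [ x     ]   [-c ]
  [ A    0  ] [ lambda ] = [ b ]

Solving the linear system:
  x*      = (1, 3, 1)
  lambda* = (2, -5)
  f(x*)   = 26.5

x* = (1, 3, 1), lambda* = (2, -5)


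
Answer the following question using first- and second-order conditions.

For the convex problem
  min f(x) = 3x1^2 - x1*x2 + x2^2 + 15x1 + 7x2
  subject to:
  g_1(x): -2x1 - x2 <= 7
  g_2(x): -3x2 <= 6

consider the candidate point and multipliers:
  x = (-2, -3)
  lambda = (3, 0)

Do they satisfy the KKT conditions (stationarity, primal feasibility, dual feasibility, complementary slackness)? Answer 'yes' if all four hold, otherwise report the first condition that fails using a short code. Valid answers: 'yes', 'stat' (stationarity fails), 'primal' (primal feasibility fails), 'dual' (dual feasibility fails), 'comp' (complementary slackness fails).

Gradient of f: grad f(x) = Q x + c = (6, 3)
Constraint values g_i(x) = a_i^T x - b_i:
  g_1((-2, -3)) = 0
  g_2((-2, -3)) = 3
Stationarity residual: grad f(x) + sum_i lambda_i a_i = (0, 0)
  -> stationarity OK
Primal feasibility (all g_i <= 0): FAILS
Dual feasibility (all lambda_i >= 0): OK
Complementary slackness (lambda_i * g_i(x) = 0 for all i): OK

Verdict: the first failing condition is primal_feasibility -> primal.

primal


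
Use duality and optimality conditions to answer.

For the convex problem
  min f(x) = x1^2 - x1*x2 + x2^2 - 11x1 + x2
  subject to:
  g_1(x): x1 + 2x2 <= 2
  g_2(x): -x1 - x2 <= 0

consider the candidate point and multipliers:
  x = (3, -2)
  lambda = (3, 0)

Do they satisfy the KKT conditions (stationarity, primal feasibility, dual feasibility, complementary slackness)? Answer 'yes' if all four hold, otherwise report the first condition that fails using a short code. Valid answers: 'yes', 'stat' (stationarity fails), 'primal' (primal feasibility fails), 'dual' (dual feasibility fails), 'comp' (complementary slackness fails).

Gradient of f: grad f(x) = Q x + c = (-3, -6)
Constraint values g_i(x) = a_i^T x - b_i:
  g_1((3, -2)) = -3
  g_2((3, -2)) = -1
Stationarity residual: grad f(x) + sum_i lambda_i a_i = (0, 0)
  -> stationarity OK
Primal feasibility (all g_i <= 0): OK
Dual feasibility (all lambda_i >= 0): OK
Complementary slackness (lambda_i * g_i(x) = 0 for all i): FAILS

Verdict: the first failing condition is complementary_slackness -> comp.

comp


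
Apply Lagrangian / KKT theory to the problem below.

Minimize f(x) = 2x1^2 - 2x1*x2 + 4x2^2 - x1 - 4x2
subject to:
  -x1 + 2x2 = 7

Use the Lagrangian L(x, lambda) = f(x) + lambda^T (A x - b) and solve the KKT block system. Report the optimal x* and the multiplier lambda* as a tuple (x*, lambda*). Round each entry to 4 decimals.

Form the Lagrangian:
  L(x, lambda) = (1/2) x^T Q x + c^T x + lambda^T (A x - b)
Stationarity (grad_x L = 0): Q x + c + A^T lambda = 0.
Primal feasibility: A x = b.

This gives the KKT block system:
  [ Q   A^T ] [ x     ]   [-c ]
  [ A    0  ] [ lambda ] = [ b ]

Solving the linear system:
  x*      = (-1, 3)
  lambda* = (-11)
  f(x*)   = 33

x* = (-1, 3), lambda* = (-11)


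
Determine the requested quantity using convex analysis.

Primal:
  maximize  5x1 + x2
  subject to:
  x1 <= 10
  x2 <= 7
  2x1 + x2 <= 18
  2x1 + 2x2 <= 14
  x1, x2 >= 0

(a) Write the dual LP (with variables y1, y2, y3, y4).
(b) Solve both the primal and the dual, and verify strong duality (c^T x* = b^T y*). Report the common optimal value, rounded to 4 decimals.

The standard primal-dual pair for 'max c^T x s.t. A x <= b, x >= 0' is:
  Dual:  min b^T y  s.t.  A^T y >= c,  y >= 0.

So the dual LP is:
  minimize  10y1 + 7y2 + 18y3 + 14y4
  subject to:
    y1 + 2y3 + 2y4 >= 5
    y2 + y3 + 2y4 >= 1
    y1, y2, y3, y4 >= 0

Solving the primal: x* = (7, 0).
  primal value c^T x* = 35.
Solving the dual: y* = (0, 0, 0, 2.5).
  dual value b^T y* = 35.
Strong duality: c^T x* = b^T y*. Confirmed.

35


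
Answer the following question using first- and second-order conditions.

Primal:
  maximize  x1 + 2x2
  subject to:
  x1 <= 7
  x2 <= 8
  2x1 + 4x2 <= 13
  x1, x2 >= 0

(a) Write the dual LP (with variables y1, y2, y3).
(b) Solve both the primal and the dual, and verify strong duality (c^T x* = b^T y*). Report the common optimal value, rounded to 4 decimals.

The standard primal-dual pair for 'max c^T x s.t. A x <= b, x >= 0' is:
  Dual:  min b^T y  s.t.  A^T y >= c,  y >= 0.

So the dual LP is:
  minimize  7y1 + 8y2 + 13y3
  subject to:
    y1 + 2y3 >= 1
    y2 + 4y3 >= 2
    y1, y2, y3 >= 0

Solving the primal: x* = (6.5, 0).
  primal value c^T x* = 6.5.
Solving the dual: y* = (0, 0, 0.5).
  dual value b^T y* = 6.5.
Strong duality: c^T x* = b^T y*. Confirmed.

6.5


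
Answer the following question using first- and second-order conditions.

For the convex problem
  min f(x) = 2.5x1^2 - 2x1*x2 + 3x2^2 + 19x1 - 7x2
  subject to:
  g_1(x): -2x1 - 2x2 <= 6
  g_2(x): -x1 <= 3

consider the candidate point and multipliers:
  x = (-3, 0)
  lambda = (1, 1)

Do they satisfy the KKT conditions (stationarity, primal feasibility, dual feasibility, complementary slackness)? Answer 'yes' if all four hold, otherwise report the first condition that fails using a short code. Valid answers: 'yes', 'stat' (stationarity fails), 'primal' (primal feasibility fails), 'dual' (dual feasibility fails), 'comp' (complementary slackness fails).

Gradient of f: grad f(x) = Q x + c = (4, -1)
Constraint values g_i(x) = a_i^T x - b_i:
  g_1((-3, 0)) = 0
  g_2((-3, 0)) = 0
Stationarity residual: grad f(x) + sum_i lambda_i a_i = (1, -3)
  -> stationarity FAILS
Primal feasibility (all g_i <= 0): OK
Dual feasibility (all lambda_i >= 0): OK
Complementary slackness (lambda_i * g_i(x) = 0 for all i): OK

Verdict: the first failing condition is stationarity -> stat.

stat


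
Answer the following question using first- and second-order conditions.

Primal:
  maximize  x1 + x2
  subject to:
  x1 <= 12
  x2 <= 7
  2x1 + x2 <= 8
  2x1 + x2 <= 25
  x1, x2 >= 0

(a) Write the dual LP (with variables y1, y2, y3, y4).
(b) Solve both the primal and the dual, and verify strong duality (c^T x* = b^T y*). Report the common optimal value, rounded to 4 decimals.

The standard primal-dual pair for 'max c^T x s.t. A x <= b, x >= 0' is:
  Dual:  min b^T y  s.t.  A^T y >= c,  y >= 0.

So the dual LP is:
  minimize  12y1 + 7y2 + 8y3 + 25y4
  subject to:
    y1 + 2y3 + 2y4 >= 1
    y2 + y3 + y4 >= 1
    y1, y2, y3, y4 >= 0

Solving the primal: x* = (0.5, 7).
  primal value c^T x* = 7.5.
Solving the dual: y* = (0, 0.5, 0.5, 0).
  dual value b^T y* = 7.5.
Strong duality: c^T x* = b^T y*. Confirmed.

7.5


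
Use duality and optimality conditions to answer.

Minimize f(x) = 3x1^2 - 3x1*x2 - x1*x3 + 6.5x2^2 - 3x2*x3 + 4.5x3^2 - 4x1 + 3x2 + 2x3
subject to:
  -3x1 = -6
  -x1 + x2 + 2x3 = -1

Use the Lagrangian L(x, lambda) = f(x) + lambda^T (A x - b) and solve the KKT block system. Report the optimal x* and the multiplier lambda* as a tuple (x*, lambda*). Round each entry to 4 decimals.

Form the Lagrangian:
  L(x, lambda) = (1/2) x^T Q x + c^T x + lambda^T (A x - b)
Stationarity (grad_x L = 0): Q x + c + A^T lambda = 0.
Primal feasibility: A x = b.

This gives the KKT block system:
  [ Q   A^T ] [ x     ]   [-c ]
  [ A    0  ] [ lambda ] = [ b ]

Solving the linear system:
  x*      = (2, 0.3699, 0.3151)
  lambda* = (2.4795, -0.863)
  f(x*)   = 3.8767

x* = (2, 0.3699, 0.3151), lambda* = (2.4795, -0.863)


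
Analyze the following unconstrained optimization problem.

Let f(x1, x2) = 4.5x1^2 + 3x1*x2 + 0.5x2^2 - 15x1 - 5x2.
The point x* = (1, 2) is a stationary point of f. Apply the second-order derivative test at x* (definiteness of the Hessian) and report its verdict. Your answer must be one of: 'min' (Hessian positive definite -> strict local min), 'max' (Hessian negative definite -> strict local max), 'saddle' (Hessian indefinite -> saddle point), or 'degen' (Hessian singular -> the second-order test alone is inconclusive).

Compute the Hessian H = grad^2 f:
  H = [[9, 3], [3, 1]]
Verify stationarity: grad f(x*) = H x* + g = (0, 0).
Eigenvalues of H: 0, 10.
H has a zero eigenvalue (singular; positive semidefinite but not definite), so H is neither positive definite, negative definite, nor indefinite. The second-order test alone is inconclusive -> degen.
(Indeed, f is constant along the null direction of H through x*, so x* is not a strict local extremum.)

degen


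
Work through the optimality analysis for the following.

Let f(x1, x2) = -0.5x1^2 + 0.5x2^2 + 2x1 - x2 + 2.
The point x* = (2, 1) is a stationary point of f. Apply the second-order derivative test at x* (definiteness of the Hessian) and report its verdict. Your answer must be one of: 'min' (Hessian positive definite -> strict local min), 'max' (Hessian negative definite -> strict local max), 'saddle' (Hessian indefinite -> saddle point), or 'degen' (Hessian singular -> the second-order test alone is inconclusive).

Compute the Hessian H = grad^2 f:
  H = [[-1, 0], [0, 1]]
Verify stationarity: grad f(x*) = H x* + g = (0, 0).
Eigenvalues of H: -1, 1.
Eigenvalues have mixed signs, so H is indefinite -> x* is a saddle point.

saddle


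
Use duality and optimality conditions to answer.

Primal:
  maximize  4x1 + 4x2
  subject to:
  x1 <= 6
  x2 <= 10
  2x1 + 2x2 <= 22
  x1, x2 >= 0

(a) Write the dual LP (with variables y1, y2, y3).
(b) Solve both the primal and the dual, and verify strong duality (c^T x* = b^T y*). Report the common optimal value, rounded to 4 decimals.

The standard primal-dual pair for 'max c^T x s.t. A x <= b, x >= 0' is:
  Dual:  min b^T y  s.t.  A^T y >= c,  y >= 0.

So the dual LP is:
  minimize  6y1 + 10y2 + 22y3
  subject to:
    y1 + 2y3 >= 4
    y2 + 2y3 >= 4
    y1, y2, y3 >= 0

Solving the primal: x* = (1, 10).
  primal value c^T x* = 44.
Solving the dual: y* = (0, 0, 2).
  dual value b^T y* = 44.
Strong duality: c^T x* = b^T y*. Confirmed.

44


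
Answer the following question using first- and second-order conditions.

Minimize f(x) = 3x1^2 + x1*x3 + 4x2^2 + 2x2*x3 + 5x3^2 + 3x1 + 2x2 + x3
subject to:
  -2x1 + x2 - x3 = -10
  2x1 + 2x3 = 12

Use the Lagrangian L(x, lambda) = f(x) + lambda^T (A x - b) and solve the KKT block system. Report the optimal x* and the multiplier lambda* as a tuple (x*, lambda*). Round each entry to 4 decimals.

Form the Lagrangian:
  L(x, lambda) = (1/2) x^T Q x + c^T x + lambda^T (A x - b)
Stationarity (grad_x L = 0): Q x + c + A^T lambda = 0.
Primal feasibility: A x = b.

This gives the KKT block system:
  [ Q   A^T ] [ x     ]   [-c ]
  [ A    0  ] [ lambda ] = [ b ]

Solving the linear system:
  x*      = (3.4444, -0.5556, 2.5556)
  lambda* = (-2.6667, -15.7778)
  f(x*)   = 87.2222

x* = (3.4444, -0.5556, 2.5556), lambda* = (-2.6667, -15.7778)


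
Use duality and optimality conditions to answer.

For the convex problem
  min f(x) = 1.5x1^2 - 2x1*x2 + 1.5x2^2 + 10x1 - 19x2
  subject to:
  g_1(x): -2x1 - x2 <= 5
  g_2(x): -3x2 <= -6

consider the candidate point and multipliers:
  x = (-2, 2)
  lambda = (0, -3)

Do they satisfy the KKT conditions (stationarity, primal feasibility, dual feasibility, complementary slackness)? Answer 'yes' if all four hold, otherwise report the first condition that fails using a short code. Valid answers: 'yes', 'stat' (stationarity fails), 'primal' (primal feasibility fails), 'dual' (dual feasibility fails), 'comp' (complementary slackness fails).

Gradient of f: grad f(x) = Q x + c = (0, -9)
Constraint values g_i(x) = a_i^T x - b_i:
  g_1((-2, 2)) = -3
  g_2((-2, 2)) = 0
Stationarity residual: grad f(x) + sum_i lambda_i a_i = (0, 0)
  -> stationarity OK
Primal feasibility (all g_i <= 0): OK
Dual feasibility (all lambda_i >= 0): FAILS
Complementary slackness (lambda_i * g_i(x) = 0 for all i): OK

Verdict: the first failing condition is dual_feasibility -> dual.

dual


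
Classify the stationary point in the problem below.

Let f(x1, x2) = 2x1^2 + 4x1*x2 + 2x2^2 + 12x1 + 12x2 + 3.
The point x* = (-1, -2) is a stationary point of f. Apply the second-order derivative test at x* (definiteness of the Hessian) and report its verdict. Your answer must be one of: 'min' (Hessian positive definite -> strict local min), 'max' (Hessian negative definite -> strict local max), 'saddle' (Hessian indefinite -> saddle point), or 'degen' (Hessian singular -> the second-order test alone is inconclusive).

Compute the Hessian H = grad^2 f:
  H = [[4, 4], [4, 4]]
Verify stationarity: grad f(x*) = H x* + g = (0, 0).
Eigenvalues of H: 0, 8.
H has a zero eigenvalue (singular; positive semidefinite but not definite), so H is neither positive definite, negative definite, nor indefinite. The second-order test alone is inconclusive -> degen.
(Indeed, f is constant along the null direction of H through x*, so x* is not a strict local extremum.)

degen


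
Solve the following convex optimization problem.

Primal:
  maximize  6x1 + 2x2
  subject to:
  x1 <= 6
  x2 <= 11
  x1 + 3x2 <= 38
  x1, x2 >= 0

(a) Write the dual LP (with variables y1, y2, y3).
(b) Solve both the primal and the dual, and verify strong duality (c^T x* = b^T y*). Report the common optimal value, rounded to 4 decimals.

The standard primal-dual pair for 'max c^T x s.t. A x <= b, x >= 0' is:
  Dual:  min b^T y  s.t.  A^T y >= c,  y >= 0.

So the dual LP is:
  minimize  6y1 + 11y2 + 38y3
  subject to:
    y1 + y3 >= 6
    y2 + 3y3 >= 2
    y1, y2, y3 >= 0

Solving the primal: x* = (6, 10.6667).
  primal value c^T x* = 57.3333.
Solving the dual: y* = (5.3333, 0, 0.6667).
  dual value b^T y* = 57.3333.
Strong duality: c^T x* = b^T y*. Confirmed.

57.3333


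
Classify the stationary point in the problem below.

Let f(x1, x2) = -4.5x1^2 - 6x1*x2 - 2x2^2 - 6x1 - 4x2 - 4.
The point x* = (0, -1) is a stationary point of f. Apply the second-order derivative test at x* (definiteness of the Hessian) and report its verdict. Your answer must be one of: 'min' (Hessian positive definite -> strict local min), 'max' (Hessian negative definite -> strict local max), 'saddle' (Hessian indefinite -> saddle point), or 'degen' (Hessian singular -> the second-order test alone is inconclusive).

Compute the Hessian H = grad^2 f:
  H = [[-9, -6], [-6, -4]]
Verify stationarity: grad f(x*) = H x* + g = (0, 0).
Eigenvalues of H: -13, 0.
H has a zero eigenvalue (singular; negative semidefinite but not definite), so H is neither positive definite, negative definite, nor indefinite. The second-order test alone is inconclusive -> degen.
(Indeed, f is constant along the null direction of H through x*, so x* is not a strict local extremum.)

degen


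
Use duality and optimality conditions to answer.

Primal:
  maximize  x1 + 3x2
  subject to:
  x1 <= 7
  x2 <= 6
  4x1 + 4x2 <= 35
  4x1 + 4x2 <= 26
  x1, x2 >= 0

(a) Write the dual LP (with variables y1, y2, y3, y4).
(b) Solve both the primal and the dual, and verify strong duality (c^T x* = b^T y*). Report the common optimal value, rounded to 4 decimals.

The standard primal-dual pair for 'max c^T x s.t. A x <= b, x >= 0' is:
  Dual:  min b^T y  s.t.  A^T y >= c,  y >= 0.

So the dual LP is:
  minimize  7y1 + 6y2 + 35y3 + 26y4
  subject to:
    y1 + 4y3 + 4y4 >= 1
    y2 + 4y3 + 4y4 >= 3
    y1, y2, y3, y4 >= 0

Solving the primal: x* = (0.5, 6).
  primal value c^T x* = 18.5.
Solving the dual: y* = (0, 2, 0, 0.25).
  dual value b^T y* = 18.5.
Strong duality: c^T x* = b^T y*. Confirmed.

18.5
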